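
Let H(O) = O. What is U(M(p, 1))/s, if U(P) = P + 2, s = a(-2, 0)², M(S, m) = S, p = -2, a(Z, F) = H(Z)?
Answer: 0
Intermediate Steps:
a(Z, F) = Z
s = 4 (s = (-2)² = 4)
U(P) = 2 + P
U(M(p, 1))/s = (2 - 2)/4 = 0*(¼) = 0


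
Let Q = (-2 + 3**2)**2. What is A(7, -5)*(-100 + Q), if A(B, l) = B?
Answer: -357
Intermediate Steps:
Q = 49 (Q = (-2 + 9)**2 = 7**2 = 49)
A(7, -5)*(-100 + Q) = 7*(-100 + 49) = 7*(-51) = -357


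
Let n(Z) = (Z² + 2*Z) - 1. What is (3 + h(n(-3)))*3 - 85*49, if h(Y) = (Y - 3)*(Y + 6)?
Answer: -4180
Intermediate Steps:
n(Z) = -1 + Z² + 2*Z
h(Y) = (-3 + Y)*(6 + Y)
(3 + h(n(-3)))*3 - 85*49 = (3 + (-18 + (-1 + (-3)² + 2*(-3))² + 3*(-1 + (-3)² + 2*(-3))))*3 - 85*49 = (3 + (-18 + (-1 + 9 - 6)² + 3*(-1 + 9 - 6)))*3 - 4165 = (3 + (-18 + 2² + 3*2))*3 - 4165 = (3 + (-18 + 4 + 6))*3 - 4165 = (3 - 8)*3 - 4165 = -5*3 - 4165 = -15 - 4165 = -4180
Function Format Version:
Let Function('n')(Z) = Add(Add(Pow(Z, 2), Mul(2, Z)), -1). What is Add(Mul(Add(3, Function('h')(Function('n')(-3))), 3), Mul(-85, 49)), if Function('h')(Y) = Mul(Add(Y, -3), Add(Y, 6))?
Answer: -4180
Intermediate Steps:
Function('n')(Z) = Add(-1, Pow(Z, 2), Mul(2, Z))
Function('h')(Y) = Mul(Add(-3, Y), Add(6, Y))
Add(Mul(Add(3, Function('h')(Function('n')(-3))), 3), Mul(-85, 49)) = Add(Mul(Add(3, Add(-18, Pow(Add(-1, Pow(-3, 2), Mul(2, -3)), 2), Mul(3, Add(-1, Pow(-3, 2), Mul(2, -3))))), 3), Mul(-85, 49)) = Add(Mul(Add(3, Add(-18, Pow(Add(-1, 9, -6), 2), Mul(3, Add(-1, 9, -6)))), 3), -4165) = Add(Mul(Add(3, Add(-18, Pow(2, 2), Mul(3, 2))), 3), -4165) = Add(Mul(Add(3, Add(-18, 4, 6)), 3), -4165) = Add(Mul(Add(3, -8), 3), -4165) = Add(Mul(-5, 3), -4165) = Add(-15, -4165) = -4180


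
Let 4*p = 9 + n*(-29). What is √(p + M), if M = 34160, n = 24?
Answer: 23*√257/2 ≈ 184.36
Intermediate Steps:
p = -687/4 (p = (9 + 24*(-29))/4 = (9 - 696)/4 = (¼)*(-687) = -687/4 ≈ -171.75)
√(p + M) = √(-687/4 + 34160) = √(135953/4) = 23*√257/2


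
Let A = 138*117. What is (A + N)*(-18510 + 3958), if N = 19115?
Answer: -513118072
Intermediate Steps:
A = 16146
(A + N)*(-18510 + 3958) = (16146 + 19115)*(-18510 + 3958) = 35261*(-14552) = -513118072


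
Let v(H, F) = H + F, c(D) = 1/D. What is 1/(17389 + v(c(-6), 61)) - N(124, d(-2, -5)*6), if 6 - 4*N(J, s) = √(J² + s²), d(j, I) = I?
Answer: -314085/209398 + √4069/2 ≈ 30.394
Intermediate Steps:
v(H, F) = F + H
N(J, s) = 3/2 - √(J² + s²)/4
1/(17389 + v(c(-6), 61)) - N(124, d(-2, -5)*6) = 1/(17389 + (61 + 1/(-6))) - (3/2 - √(124² + (-5*6)²)/4) = 1/(17389 + (61 - ⅙)) - (3/2 - √(15376 + (-30)²)/4) = 1/(17389 + 365/6) - (3/2 - √(15376 + 900)/4) = 1/(104699/6) - (3/2 - √4069/2) = 6/104699 - (3/2 - √4069/2) = 6/104699 + (-3/2 + √4069/2) = -314085/209398 + √4069/2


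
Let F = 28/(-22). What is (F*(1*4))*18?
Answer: -1008/11 ≈ -91.636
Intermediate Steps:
F = -14/11 (F = 28*(-1/22) = -14/11 ≈ -1.2727)
(F*(1*4))*18 = -14*4/11*18 = -14/11*4*18 = -56/11*18 = -1008/11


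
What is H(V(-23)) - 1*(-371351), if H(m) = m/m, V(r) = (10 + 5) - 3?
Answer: 371352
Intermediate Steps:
V(r) = 12 (V(r) = 15 - 3 = 12)
H(m) = 1
H(V(-23)) - 1*(-371351) = 1 - 1*(-371351) = 1 + 371351 = 371352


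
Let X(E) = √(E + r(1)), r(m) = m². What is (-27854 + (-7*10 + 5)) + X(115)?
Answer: -27919 + 2*√29 ≈ -27908.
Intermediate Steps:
X(E) = √(1 + E) (X(E) = √(E + 1²) = √(E + 1) = √(1 + E))
(-27854 + (-7*10 + 5)) + X(115) = (-27854 + (-7*10 + 5)) + √(1 + 115) = (-27854 + (-70 + 5)) + √116 = (-27854 - 65) + 2*√29 = -27919 + 2*√29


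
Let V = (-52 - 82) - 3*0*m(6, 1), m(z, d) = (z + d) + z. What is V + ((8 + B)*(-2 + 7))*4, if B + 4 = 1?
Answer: -34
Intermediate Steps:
B = -3 (B = -4 + 1 = -3)
m(z, d) = d + 2*z (m(z, d) = (d + z) + z = d + 2*z)
V = -134 (V = (-52 - 82) - 3*0*(1 + 2*6) = -134 - 0*(1 + 12) = -134 - 0*13 = -134 - 1*0 = -134 + 0 = -134)
V + ((8 + B)*(-2 + 7))*4 = -134 + ((8 - 3)*(-2 + 7))*4 = -134 + (5*5)*4 = -134 + 25*4 = -134 + 100 = -34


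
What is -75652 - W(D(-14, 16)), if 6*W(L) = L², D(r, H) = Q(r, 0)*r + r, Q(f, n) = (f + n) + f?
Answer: -99466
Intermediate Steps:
Q(f, n) = n + 2*f
D(r, H) = r + 2*r² (D(r, H) = (0 + 2*r)*r + r = (2*r)*r + r = 2*r² + r = r + 2*r²)
W(L) = L²/6
-75652 - W(D(-14, 16)) = -75652 - (-14*(1 + 2*(-14)))²/6 = -75652 - (-14*(1 - 28))²/6 = -75652 - (-14*(-27))²/6 = -75652 - 378²/6 = -75652 - 142884/6 = -75652 - 1*23814 = -75652 - 23814 = -99466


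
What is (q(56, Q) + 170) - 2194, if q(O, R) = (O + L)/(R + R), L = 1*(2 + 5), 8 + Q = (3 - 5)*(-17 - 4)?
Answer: -137569/68 ≈ -2023.1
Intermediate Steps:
Q = 34 (Q = -8 + (3 - 5)*(-17 - 4) = -8 - 2*(-21) = -8 + 42 = 34)
L = 7 (L = 1*7 = 7)
q(O, R) = (7 + O)/(2*R) (q(O, R) = (O + 7)/(R + R) = (7 + O)/((2*R)) = (7 + O)*(1/(2*R)) = (7 + O)/(2*R))
(q(56, Q) + 170) - 2194 = ((½)*(7 + 56)/34 + 170) - 2194 = ((½)*(1/34)*63 + 170) - 2194 = (63/68 + 170) - 2194 = 11623/68 - 2194 = -137569/68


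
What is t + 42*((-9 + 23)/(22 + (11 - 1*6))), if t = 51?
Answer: 655/9 ≈ 72.778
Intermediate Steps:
t + 42*((-9 + 23)/(22 + (11 - 1*6))) = 51 + 42*((-9 + 23)/(22 + (11 - 1*6))) = 51 + 42*(14/(22 + (11 - 6))) = 51 + 42*(14/(22 + 5)) = 51 + 42*(14/27) = 51 + 196/9 = 655/9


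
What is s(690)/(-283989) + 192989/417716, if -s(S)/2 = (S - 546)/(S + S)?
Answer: 2100928878033/4547358716420 ≈ 0.46201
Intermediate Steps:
s(S) = -(-546 + S)/S (s(S) = -2*(S - 546)/(S + S) = -2*(-546 + S)/(2*S) = -2*(-546 + S)*1/(2*S) = -(-546 + S)/S)
s(690)/(-283989) + 192989/417716 = ((546 - 1*690)/690)/(-283989) + 192989/417716 = ((546 - 690)/690)*(-1/283989) + 192989*(1/417716) = ((1/690)*(-144))*(-1/283989) + 192989/417716 = -24/115*(-1/283989) + 192989/417716 = 8/10886245 + 192989/417716 = 2100928878033/4547358716420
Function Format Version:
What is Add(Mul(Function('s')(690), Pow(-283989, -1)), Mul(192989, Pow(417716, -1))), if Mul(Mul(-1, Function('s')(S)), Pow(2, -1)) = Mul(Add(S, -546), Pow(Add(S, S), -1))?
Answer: Rational(2100928878033, 4547358716420) ≈ 0.46201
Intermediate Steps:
Function('s')(S) = Mul(-1, Pow(S, -1), Add(-546, S)) (Function('s')(S) = Mul(-2, Mul(Add(S, -546), Pow(Add(S, S), -1))) = Mul(-2, Mul(Add(-546, S), Pow(Mul(2, S), -1))) = Mul(-2, Mul(Add(-546, S), Mul(Rational(1, 2), Pow(S, -1)))) = Mul(-2, Mul(Rational(1, 2), Pow(S, -1), Add(-546, S))) = Mul(-1, Pow(S, -1), Add(-546, S)))
Add(Mul(Function('s')(690), Pow(-283989, -1)), Mul(192989, Pow(417716, -1))) = Add(Mul(Mul(Pow(690, -1), Add(546, Mul(-1, 690))), Pow(-283989, -1)), Mul(192989, Pow(417716, -1))) = Add(Mul(Mul(Rational(1, 690), Add(546, -690)), Rational(-1, 283989)), Mul(192989, Rational(1, 417716))) = Add(Mul(Mul(Rational(1, 690), -144), Rational(-1, 283989)), Rational(192989, 417716)) = Add(Mul(Rational(-24, 115), Rational(-1, 283989)), Rational(192989, 417716)) = Add(Rational(8, 10886245), Rational(192989, 417716)) = Rational(2100928878033, 4547358716420)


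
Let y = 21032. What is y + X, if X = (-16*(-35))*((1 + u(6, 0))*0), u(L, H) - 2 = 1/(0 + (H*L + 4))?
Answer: 21032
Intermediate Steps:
u(L, H) = 2 + 1/(4 + H*L) (u(L, H) = 2 + 1/(0 + (H*L + 4)) = 2 + 1/(0 + (4 + H*L)) = 2 + 1/(4 + H*L))
X = 0 (X = (-16*(-35))*((1 + (9 + 2*0*6)/(4 + 0*6))*0) = 560*((1 + (9 + 0)/(4 + 0))*0) = 560*((1 + 9/4)*0) = 560*((13/4)*0) = 560*0 = 0)
y + X = 21032 + 0 = 21032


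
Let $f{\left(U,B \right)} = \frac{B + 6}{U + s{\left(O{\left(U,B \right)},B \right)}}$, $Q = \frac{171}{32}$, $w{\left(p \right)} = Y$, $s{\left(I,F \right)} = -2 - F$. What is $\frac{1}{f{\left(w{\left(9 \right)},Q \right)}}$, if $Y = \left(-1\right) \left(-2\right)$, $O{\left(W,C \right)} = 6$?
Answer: $- \frac{57}{121} \approx -0.47107$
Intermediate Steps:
$Y = 2$
$w{\left(p \right)} = 2$
$Q = \frac{171}{32}$ ($Q = 171 \cdot \frac{1}{32} = \frac{171}{32} \approx 5.3438$)
$f{\left(U,B \right)} = \frac{6 + B}{-2 + U - B}$ ($f{\left(U,B \right)} = \frac{B + 6}{U - \left(2 + B\right)} = \frac{6 + B}{-2 + U - B}$)
$\frac{1}{f{\left(w{\left(9 \right)},Q \right)}} = \frac{1}{\frac{1}{2 + \frac{171}{32} - 2} \left(-6 - \frac{171}{32}\right)} = \frac{1}{\frac{1}{\frac{171}{32}} \left(- \frac{363}{32}\right)} = \frac{1}{\frac{32}{171} \left(- \frac{363}{32}\right)} = \frac{1}{- \frac{121}{57}} = - \frac{57}{121}$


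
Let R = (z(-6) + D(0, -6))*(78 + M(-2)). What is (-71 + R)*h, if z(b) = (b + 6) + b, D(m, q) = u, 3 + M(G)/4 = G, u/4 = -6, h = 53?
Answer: -95983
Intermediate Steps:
u = -24 (u = 4*(-6) = -24)
M(G) = -12 + 4*G
D(m, q) = -24
z(b) = 6 + 2*b (z(b) = (6 + b) + b = 6 + 2*b)
R = -1740 (R = ((6 + 2*(-6)) - 24)*(78 + (-12 + 4*(-2))) = ((6 - 12) - 24)*(78 + (-12 - 8)) = (-6 - 24)*(78 - 20) = -30*58 = -1740)
(-71 + R)*h = (-71 - 1740)*53 = -1811*53 = -95983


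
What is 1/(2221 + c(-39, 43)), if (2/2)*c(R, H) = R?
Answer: 1/2182 ≈ 0.00045829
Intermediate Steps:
c(R, H) = R
1/(2221 + c(-39, 43)) = 1/(2221 - 39) = 1/2182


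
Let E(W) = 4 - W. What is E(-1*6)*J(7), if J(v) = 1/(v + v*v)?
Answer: 5/28 ≈ 0.17857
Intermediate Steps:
J(v) = 1/(v + v²)
E(-1*6)*J(7) = (4 - (-1)*6)*(1/(7*(1 + 7))) = (4 - 1*(-6))*((⅐)/8) = (4 + 6)*((⅐)*(⅛)) = 10*(1/56) = 5/28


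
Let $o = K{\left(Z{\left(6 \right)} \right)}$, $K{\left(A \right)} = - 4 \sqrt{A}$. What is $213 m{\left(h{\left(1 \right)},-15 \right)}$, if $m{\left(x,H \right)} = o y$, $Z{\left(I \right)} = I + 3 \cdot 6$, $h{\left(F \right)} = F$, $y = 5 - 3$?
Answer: $- 3408 \sqrt{6} \approx -8347.9$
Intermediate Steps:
$y = 2$
$Z{\left(I \right)} = 18 + I$ ($Z{\left(I \right)} = I + 18 = 18 + I$)
$o = - 8 \sqrt{6}$ ($o = - 4 \sqrt{18 + 6} = - 4 \sqrt{24} = - 4 \cdot 2 \sqrt{6} = - 8 \sqrt{6} \approx -19.596$)
$m{\left(x,H \right)} = - 16 \sqrt{6}$ ($m{\left(x,H \right)} = - 8 \sqrt{6} \cdot 2 = - 16 \sqrt{6}$)
$213 m{\left(h{\left(1 \right)},-15 \right)} = 213 \left(- 16 \sqrt{6}\right) = - 3408 \sqrt{6}$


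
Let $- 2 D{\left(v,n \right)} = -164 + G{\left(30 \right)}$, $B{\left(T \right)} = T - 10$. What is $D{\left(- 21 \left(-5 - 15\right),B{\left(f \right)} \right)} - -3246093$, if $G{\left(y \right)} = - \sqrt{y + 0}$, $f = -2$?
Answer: $3246175 + \frac{\sqrt{30}}{2} \approx 3.2462 \cdot 10^{6}$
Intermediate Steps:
$G{\left(y \right)} = - \sqrt{y}$
$B{\left(T \right)} = -10 + T$
$D{\left(v,n \right)} = 82 + \frac{\sqrt{30}}{2}$ ($D{\left(v,n \right)} = - \frac{-164 - \sqrt{30}}{2} = 82 + \frac{\sqrt{30}}{2}$)
$D{\left(- 21 \left(-5 - 15\right),B{\left(f \right)} \right)} - -3246093 = \left(82 + \frac{\sqrt{30}}{2}\right) - -3246093 = \left(82 + \frac{\sqrt{30}}{2}\right) + 3246093 = 3246175 + \frac{\sqrt{30}}{2}$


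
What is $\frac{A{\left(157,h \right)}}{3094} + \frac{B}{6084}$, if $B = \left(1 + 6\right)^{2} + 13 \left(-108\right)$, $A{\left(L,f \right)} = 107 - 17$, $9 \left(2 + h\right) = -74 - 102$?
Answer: $- \frac{140185}{723996} \approx -0.19363$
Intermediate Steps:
$h = - \frac{194}{9}$ ($h = -2 + \frac{-74 - 102}{9} = -2 + \frac{1}{9} \left(-176\right) = -2 - \frac{176}{9} = - \frac{194}{9} \approx -21.556$)
$A{\left(L,f \right)} = 90$ ($A{\left(L,f \right)} = 107 - 17 = 90$)
$B = -1355$ ($B = 7^{2} - 1404 = 49 - 1404 = -1355$)
$\frac{A{\left(157,h \right)}}{3094} + \frac{B}{6084} = \frac{90}{3094} - \frac{1355}{6084} = 90 \cdot \frac{1}{3094} - \frac{1355}{6084} = \frac{45}{1547} - \frac{1355}{6084} = - \frac{140185}{723996}$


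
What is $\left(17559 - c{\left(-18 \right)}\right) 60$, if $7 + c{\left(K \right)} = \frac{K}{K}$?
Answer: $1053900$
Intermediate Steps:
$c{\left(K \right)} = -6$ ($c{\left(K \right)} = -7 + \frac{K}{K} = -7 + 1 = -6$)
$\left(17559 - c{\left(-18 \right)}\right) 60 = \left(17559 - -6\right) 60 = \left(17559 + 6\right) 60 = 17565 \cdot 60 = 1053900$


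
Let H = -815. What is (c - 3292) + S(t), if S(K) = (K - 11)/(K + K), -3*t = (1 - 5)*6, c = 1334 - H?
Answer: -18291/16 ≈ -1143.2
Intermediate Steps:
c = 2149 (c = 1334 - 1*(-815) = 1334 + 815 = 2149)
t = 8 (t = -(1 - 5)*6/3 = -(-4)*6/3 = -⅓*(-24) = 8)
S(K) = (-11 + K)/(2*K) (S(K) = (-11 + K)/((2*K)) = (-11 + K)*(1/(2*K)) = (-11 + K)/(2*K))
(c - 3292) + S(t) = (2149 - 3292) + (½)*(-11 + 8)/8 = -1143 + (½)*(⅛)*(-3) = -1143 - 3/16 = -18291/16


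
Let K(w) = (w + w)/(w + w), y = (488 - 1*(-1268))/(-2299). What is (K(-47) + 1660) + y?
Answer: 3816883/2299 ≈ 1660.2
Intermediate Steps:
y = -1756/2299 (y = (488 + 1268)*(-1/2299) = 1756*(-1/2299) = -1756/2299 ≈ -0.76381)
K(w) = 1 (K(w) = (2*w)/((2*w)) = (2*w)*(1/(2*w)) = 1)
(K(-47) + 1660) + y = (1 + 1660) - 1756/2299 = 1661 - 1756/2299 = 3816883/2299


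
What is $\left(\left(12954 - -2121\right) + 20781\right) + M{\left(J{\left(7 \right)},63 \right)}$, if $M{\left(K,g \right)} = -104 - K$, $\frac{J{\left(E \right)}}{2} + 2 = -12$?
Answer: $35780$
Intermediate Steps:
$J{\left(E \right)} = -28$ ($J{\left(E \right)} = -4 + 2 \left(-12\right) = -4 - 24 = -28$)
$\left(\left(12954 - -2121\right) + 20781\right) + M{\left(J{\left(7 \right)},63 \right)} = \left(\left(12954 - -2121\right) + 20781\right) - 76 = \left(\left(12954 + 2121\right) + 20781\right) + \left(-104 + 28\right) = \left(15075 + 20781\right) - 76 = 35856 - 76 = 35780$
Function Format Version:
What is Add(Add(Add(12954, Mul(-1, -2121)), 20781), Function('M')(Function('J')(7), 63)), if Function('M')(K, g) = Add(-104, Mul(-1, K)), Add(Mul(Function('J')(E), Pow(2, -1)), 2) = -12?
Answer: 35780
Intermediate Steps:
Function('J')(E) = -28 (Function('J')(E) = Add(-4, Mul(2, -12)) = Add(-4, -24) = -28)
Add(Add(Add(12954, Mul(-1, -2121)), 20781), Function('M')(Function('J')(7), 63)) = Add(Add(Add(12954, Mul(-1, -2121)), 20781), Add(-104, Mul(-1, -28))) = Add(Add(Add(12954, 2121), 20781), Add(-104, 28)) = Add(Add(15075, 20781), -76) = Add(35856, -76) = 35780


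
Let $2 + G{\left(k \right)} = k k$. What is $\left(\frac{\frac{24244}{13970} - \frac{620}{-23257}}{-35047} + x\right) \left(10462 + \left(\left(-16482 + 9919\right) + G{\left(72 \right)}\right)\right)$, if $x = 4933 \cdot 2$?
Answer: $\frac{46371703606774567056}{517580930165} \approx 8.9593 \cdot 10^{7}$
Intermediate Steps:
$G{\left(k \right)} = -2 + k^{2}$ ($G{\left(k \right)} = -2 + k k = -2 + k^{2}$)
$x = 9866$
$\left(\frac{\frac{24244}{13970} - \frac{620}{-23257}}{-35047} + x\right) \left(10462 + \left(\left(-16482 + 9919\right) + G{\left(72 \right)}\right)\right) = \left(\frac{\frac{24244}{13970} - \frac{620}{-23257}}{-35047} + 9866\right) \left(10462 + \left(\left(-16482 + 9919\right) - \left(2 - 72^{2}\right)\right)\right) = \left(\left(24244 \cdot \frac{1}{13970} - - \frac{620}{23257}\right) \left(- \frac{1}{35047}\right) + 9866\right) \left(10462 + \left(-6563 + \left(-2 + 5184\right)\right)\right) = \left(\left(\frac{1102}{635} + \frac{620}{23257}\right) \left(- \frac{1}{35047}\right) + 9866\right) \left(10462 + \left(-6563 + 5182\right)\right) = \left(\frac{26022914}{14768195} \left(- \frac{1}{35047}\right) + 9866\right) \left(10462 - 1381\right) = \left(- \frac{26022914}{517580930165} + 9866\right) 9081 = \frac{5106453430984976}{517580930165} \cdot 9081 = \frac{46371703606774567056}{517580930165}$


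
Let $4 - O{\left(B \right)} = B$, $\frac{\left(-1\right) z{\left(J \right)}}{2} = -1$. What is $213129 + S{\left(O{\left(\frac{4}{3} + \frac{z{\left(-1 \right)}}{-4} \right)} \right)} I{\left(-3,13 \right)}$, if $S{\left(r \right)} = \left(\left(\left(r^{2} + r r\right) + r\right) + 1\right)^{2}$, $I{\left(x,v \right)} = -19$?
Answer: $\frac{16360493}{81} \approx 2.0198 \cdot 10^{5}$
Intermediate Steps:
$z{\left(J \right)} = 2$ ($z{\left(J \right)} = \left(-2\right) \left(-1\right) = 2$)
$O{\left(B \right)} = 4 - B$
$S{\left(r \right)} = \left(1 + r + 2 r^{2}\right)^{2}$ ($S{\left(r \right)} = \left(\left(\left(r^{2} + r^{2}\right) + r\right) + 1\right)^{2} = \left(\left(2 r^{2} + r\right) + 1\right)^{2} = \left(\left(r + 2 r^{2}\right) + 1\right)^{2} = \left(1 + r + 2 r^{2}\right)^{2}$)
$213129 + S{\left(O{\left(\frac{4}{3} + \frac{z{\left(-1 \right)}}{-4} \right)} \right)} I{\left(-3,13 \right)} = 213129 + \left(1 - \left(-4 - \frac{1}{2} + \frac{4}{3}\right) + 2 \left(4 - \left(\frac{4}{3} + \frac{2}{-4}\right)\right)^{2}\right)^{2} \left(-19\right) = 213129 + \left(1 - \left(-4 - \frac{1}{2} + \frac{4}{3}\right) + 2 \left(4 - \left(4 \cdot \frac{1}{3} + 2 \left(- \frac{1}{4}\right)\right)\right)^{2}\right)^{2} \left(-19\right) = 213129 + \left(1 + \left(4 - \left(\frac{4}{3} - \frac{1}{2}\right)\right) + 2 \left(4 - \left(\frac{4}{3} - \frac{1}{2}\right)\right)^{2}\right)^{2} \left(-19\right) = 213129 + \left(1 + \left(4 - \frac{5}{6}\right) + 2 \left(4 - \frac{5}{6}\right)^{2}\right)^{2} \left(-19\right) = 213129 + \left(1 + \frac{19}{6} + 2 \left(\frac{19}{6}\right)^{2}\right)^{2} \left(-19\right) = 213129 + \left(1 + \frac{19}{6} + 2 \cdot \frac{361}{36}\right)^{2} \left(-19\right) = 213129 + \left(1 + \frac{19}{6} + \frac{361}{18}\right)^{2} \left(-19\right) = 213129 + \left(\frac{218}{9}\right)^{2} \left(-19\right) = 213129 + \frac{47524}{81} \left(-19\right) = 213129 - \frac{902956}{81} = \frac{16360493}{81}$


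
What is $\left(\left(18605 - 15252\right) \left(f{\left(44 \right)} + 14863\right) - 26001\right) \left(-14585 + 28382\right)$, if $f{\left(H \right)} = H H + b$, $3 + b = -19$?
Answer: $775767782160$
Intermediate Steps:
$b = -22$ ($b = -3 - 19 = -22$)
$f{\left(H \right)} = -22 + H^{2}$ ($f{\left(H \right)} = H H - 22 = H^{2} - 22 = -22 + H^{2}$)
$\left(\left(18605 - 15252\right) \left(f{\left(44 \right)} + 14863\right) - 26001\right) \left(-14585 + 28382\right) = \left(\left(18605 - 15252\right) \left(\left(-22 + 44^{2}\right) + 14863\right) - 26001\right) \left(-14585 + 28382\right) = \left(3353 \left(\left(-22 + 1936\right) + 14863\right) - 26001\right) 13797 = \left(3353 \left(1914 + 14863\right) - 26001\right) 13797 = \left(3353 \cdot 16777 - 26001\right) 13797 = \left(56253281 - 26001\right) 13797 = 56227280 \cdot 13797 = 775767782160$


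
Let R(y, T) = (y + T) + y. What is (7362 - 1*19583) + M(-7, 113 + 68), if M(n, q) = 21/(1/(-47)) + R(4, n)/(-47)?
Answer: -620777/47 ≈ -13208.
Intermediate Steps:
R(y, T) = T + 2*y (R(y, T) = (T + y) + y = T + 2*y)
M(n, q) = -46397/47 - n/47 (M(n, q) = 21/(1/(-47)) + (n + 2*4)/(-47) = 21/(-1/47) + (n + 8)*(-1/47) = 21*(-47) + (8 + n)*(-1/47) = -987 + (-8/47 - n/47) = -46397/47 - n/47)
(7362 - 1*19583) + M(-7, 113 + 68) = (7362 - 1*19583) + (-46397/47 - 1/47*(-7)) = (7362 - 19583) + (-46397/47 + 7/47) = -12221 - 46390/47 = -620777/47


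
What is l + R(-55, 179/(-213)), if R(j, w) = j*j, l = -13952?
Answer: -10927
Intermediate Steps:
R(j, w) = j**2
l + R(-55, 179/(-213)) = -13952 + (-55)**2 = -13952 + 3025 = -10927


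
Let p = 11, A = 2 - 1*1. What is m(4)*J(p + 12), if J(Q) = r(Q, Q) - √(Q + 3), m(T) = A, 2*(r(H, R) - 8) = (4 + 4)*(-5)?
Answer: -12 - √26 ≈ -17.099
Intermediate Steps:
r(H, R) = -12 (r(H, R) = 8 + ((4 + 4)*(-5))/2 = 8 + (8*(-5))/2 = 8 + (½)*(-40) = 8 - 20 = -12)
A = 1 (A = 2 - 1 = 1)
m(T) = 1
J(Q) = -12 - √(3 + Q) (J(Q) = -12 - √(Q + 3) = -12 - √(3 + Q))
m(4)*J(p + 12) = 1*(-12 - √(3 + (11 + 12))) = 1*(-12 - √(3 + 23)) = 1*(-12 - √26) = -12 - √26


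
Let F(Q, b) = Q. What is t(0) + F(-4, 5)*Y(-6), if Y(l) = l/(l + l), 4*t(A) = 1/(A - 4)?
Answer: -33/16 ≈ -2.0625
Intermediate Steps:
t(A) = 1/(4*(-4 + A)) (t(A) = 1/(4*(A - 4)) = 1/(4*(-4 + A)))
Y(l) = ½ (Y(l) = l/((2*l)) = l*(1/(2*l)) = ½)
t(0) + F(-4, 5)*Y(-6) = 1/(4*(-4 + 0)) - 4*½ = (¼)/(-4) - 2 = (¼)*(-¼) - 2 = -1/16 - 2 = -33/16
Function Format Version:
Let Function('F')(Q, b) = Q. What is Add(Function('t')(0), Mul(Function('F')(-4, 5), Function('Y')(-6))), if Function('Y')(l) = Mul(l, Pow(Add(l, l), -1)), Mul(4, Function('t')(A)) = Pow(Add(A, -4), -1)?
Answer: Rational(-33, 16) ≈ -2.0625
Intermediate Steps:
Function('t')(A) = Mul(Rational(1, 4), Pow(Add(-4, A), -1)) (Function('t')(A) = Mul(Rational(1, 4), Pow(Add(A, -4), -1)) = Mul(Rational(1, 4), Pow(Add(-4, A), -1)))
Function('Y')(l) = Rational(1, 2) (Function('Y')(l) = Mul(l, Pow(Mul(2, l), -1)) = Mul(l, Mul(Rational(1, 2), Pow(l, -1))) = Rational(1, 2))
Add(Function('t')(0), Mul(Function('F')(-4, 5), Function('Y')(-6))) = Add(Mul(Rational(1, 4), Pow(Add(-4, 0), -1)), Mul(-4, Rational(1, 2))) = Add(Mul(Rational(1, 4), Pow(-4, -1)), -2) = Add(Mul(Rational(1, 4), Rational(-1, 4)), -2) = Add(Rational(-1, 16), -2) = Rational(-33, 16)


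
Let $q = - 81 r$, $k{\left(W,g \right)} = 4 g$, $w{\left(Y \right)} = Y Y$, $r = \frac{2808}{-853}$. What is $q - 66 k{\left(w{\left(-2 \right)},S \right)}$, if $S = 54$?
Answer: $- \frac{11932920}{853} \approx -13989.0$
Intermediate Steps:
$r = - \frac{2808}{853}$ ($r = 2808 \left(- \frac{1}{853}\right) = - \frac{2808}{853} \approx -3.2919$)
$w{\left(Y \right)} = Y^{2}$
$q = \frac{227448}{853}$ ($q = \left(-81\right) \left(- \frac{2808}{853}\right) = \frac{227448}{853} \approx 266.64$)
$q - 66 k{\left(w{\left(-2 \right)},S \right)} = \frac{227448}{853} - 66 \cdot 4 \cdot 54 = \frac{227448}{853} - 66 \cdot 216 = \frac{227448}{853} - 14256 = - \frac{11932920}{853}$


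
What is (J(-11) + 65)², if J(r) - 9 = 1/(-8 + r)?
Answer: 1974025/361 ≈ 5468.2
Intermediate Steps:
J(r) = 9 + 1/(-8 + r)
(J(-11) + 65)² = ((-71 + 9*(-11))/(-8 - 11) + 65)² = ((-71 - 99)/(-19) + 65)² = (-1/19*(-170) + 65)² = (170/19 + 65)² = (1405/19)² = 1974025/361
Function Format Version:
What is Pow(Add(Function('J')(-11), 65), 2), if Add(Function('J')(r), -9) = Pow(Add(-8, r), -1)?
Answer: Rational(1974025, 361) ≈ 5468.2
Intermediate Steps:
Function('J')(r) = Add(9, Pow(Add(-8, r), -1))
Pow(Add(Function('J')(-11), 65), 2) = Pow(Add(Mul(Pow(Add(-8, -11), -1), Add(-71, Mul(9, -11))), 65), 2) = Pow(Add(Mul(Pow(-19, -1), Add(-71, -99)), 65), 2) = Pow(Add(Mul(Rational(-1, 19), -170), 65), 2) = Pow(Add(Rational(170, 19), 65), 2) = Pow(Rational(1405, 19), 2) = Rational(1974025, 361)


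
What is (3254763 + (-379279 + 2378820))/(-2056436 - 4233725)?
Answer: -5254304/6290161 ≈ -0.83532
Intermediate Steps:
(3254763 + (-379279 + 2378820))/(-2056436 - 4233725) = (3254763 + 1999541)/(-6290161) = 5254304*(-1/6290161) = -5254304/6290161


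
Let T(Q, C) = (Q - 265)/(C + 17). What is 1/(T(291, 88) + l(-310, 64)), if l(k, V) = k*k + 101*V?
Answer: 105/10769246 ≈ 9.7500e-6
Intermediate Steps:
T(Q, C) = (-265 + Q)/(17 + C)
l(k, V) = k**2 + 101*V
1/(T(291, 88) + l(-310, 64)) = 1/((-265 + 291)/(17 + 88) + ((-310)**2 + 101*64)) = 1/(26/105 + (96100 + 6464)) = 1/((1/105)*26 + 102564) = 1/(26/105 + 102564) = 1/(10769246/105) = 105/10769246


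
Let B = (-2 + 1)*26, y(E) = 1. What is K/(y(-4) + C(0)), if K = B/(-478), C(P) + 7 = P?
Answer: -13/1434 ≈ -0.0090656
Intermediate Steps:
C(P) = -7 + P
B = -26 (B = -1*26 = -26)
K = 13/239 (K = -26/(-478) = -26*(-1/478) = 13/239 ≈ 0.054393)
K/(y(-4) + C(0)) = 13/(239*(1 + (-7 + 0))) = 13/(239*(1 - 7)) = (13/239)/(-6) = (13/239)*(-⅙) = -13/1434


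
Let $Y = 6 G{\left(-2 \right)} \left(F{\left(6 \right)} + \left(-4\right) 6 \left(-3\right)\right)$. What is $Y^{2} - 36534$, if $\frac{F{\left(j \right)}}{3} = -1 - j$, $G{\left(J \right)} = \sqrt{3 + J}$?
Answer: $57102$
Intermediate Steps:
$F{\left(j \right)} = -3 - 3 j$ ($F{\left(j \right)} = 3 \left(-1 - j\right) = -3 - 3 j$)
$Y = 306$ ($Y = 6 \sqrt{3 - 2} \left(\left(-3 - 18\right) + \left(-4\right) 6 \left(-3\right)\right) = 6 \sqrt{1} \left(\left(-3 - 18\right) - -72\right) = 6 \cdot 1 \left(-21 + 72\right) = 6 \cdot 51 = 306$)
$Y^{2} - 36534 = 306^{2} - 36534 = 93636 - 36534 = 57102$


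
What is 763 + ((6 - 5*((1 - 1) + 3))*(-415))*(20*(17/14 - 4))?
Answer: -1451309/7 ≈ -2.0733e+5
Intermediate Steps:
763 + ((6 - 5*((1 - 1) + 3))*(-415))*(20*(17/14 - 4)) = 763 + ((6 - 5*(0 + 3))*(-415))*(20*(17*(1/14) - 4)) = 763 + ((6 - 5*3)*(-415))*(20*(17/14 - 4)) = 763 + ((6 - 15)*(-415))*(20*(-39/14)) = 763 - 9*(-415)*(-390/7) = 763 + 3735*(-390/7) = 763 - 1456650/7 = -1451309/7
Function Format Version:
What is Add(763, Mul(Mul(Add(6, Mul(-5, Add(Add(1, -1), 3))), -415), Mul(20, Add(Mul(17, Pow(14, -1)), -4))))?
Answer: Rational(-1451309, 7) ≈ -2.0733e+5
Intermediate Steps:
Add(763, Mul(Mul(Add(6, Mul(-5, Add(Add(1, -1), 3))), -415), Mul(20, Add(Mul(17, Pow(14, -1)), -4)))) = Add(763, Mul(Mul(Add(6, Mul(-5, Add(0, 3))), -415), Mul(20, Add(Mul(17, Rational(1, 14)), -4)))) = Add(763, Mul(Mul(Add(6, Mul(-5, 3)), -415), Mul(20, Add(Rational(17, 14), -4)))) = Add(763, Mul(Mul(Add(6, -15), -415), Mul(20, Rational(-39, 14)))) = Add(763, Mul(Mul(-9, -415), Rational(-390, 7))) = Add(763, Mul(3735, Rational(-390, 7))) = Add(763, Rational(-1456650, 7)) = Rational(-1451309, 7)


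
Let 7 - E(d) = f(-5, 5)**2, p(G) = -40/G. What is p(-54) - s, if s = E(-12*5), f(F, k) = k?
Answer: 506/27 ≈ 18.741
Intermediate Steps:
E(d) = -18 (E(d) = 7 - 1*5**2 = 7 - 1*25 = 7 - 25 = -18)
s = -18
p(-54) - s = -40/(-54) - 1*(-18) = -40*(-1/54) + 18 = 20/27 + 18 = 506/27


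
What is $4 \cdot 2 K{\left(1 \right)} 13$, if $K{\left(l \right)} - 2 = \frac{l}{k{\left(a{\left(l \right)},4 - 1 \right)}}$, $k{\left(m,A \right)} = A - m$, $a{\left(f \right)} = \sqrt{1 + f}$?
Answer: $\frac{1768}{7} + \frac{104 \sqrt{2}}{7} \approx 273.58$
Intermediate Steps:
$K{\left(l \right)} = 2 + \frac{l}{3 - \sqrt{1 + l}}$ ($K{\left(l \right)} = 2 + \frac{l}{\left(4 - 1\right) - \sqrt{1 + l}} = 2 + \frac{l}{3 - \sqrt{1 + l}}$)
$4 \cdot 2 K{\left(1 \right)} 13 = 4 \cdot 2 \left(2 - 1 \frac{1}{-3 + \sqrt{1 + 1}}\right) 13 = 8 \left(2 - 1 \frac{1}{-3 + \sqrt{2}}\right) 13 = 8 \left(2 - \frac{1}{-3 + \sqrt{2}}\right) 13 = \left(16 - \frac{8}{-3 + \sqrt{2}}\right) 13 = 208 - \frac{104}{-3 + \sqrt{2}}$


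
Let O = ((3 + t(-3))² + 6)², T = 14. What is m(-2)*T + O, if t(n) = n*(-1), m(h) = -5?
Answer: 1694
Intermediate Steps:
t(n) = -n
O = 1764 (O = ((3 - 1*(-3))² + 6)² = ((3 + 3)² + 6)² = (6² + 6)² = (36 + 6)² = 42² = 1764)
m(-2)*T + O = -5*14 + 1764 = -70 + 1764 = 1694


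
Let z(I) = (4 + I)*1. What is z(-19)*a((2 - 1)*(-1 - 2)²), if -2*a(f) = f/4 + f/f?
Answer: 195/8 ≈ 24.375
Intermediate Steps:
z(I) = 4 + I
a(f) = -½ - f/8 (a(f) = -(f/4 + f/f)/2 = -(f*(¼) + 1)/2 = -(f/4 + 1)/2 = -(1 + f/4)/2 = -½ - f/8)
z(-19)*a((2 - 1)*(-1 - 2)²) = (4 - 19)*(-½ - (2 - 1)*(-1 - 2)²/8) = -15*(-½ - (-3)²/8) = -15*(-½ - 9/8) = -15*(-13/8) = 195/8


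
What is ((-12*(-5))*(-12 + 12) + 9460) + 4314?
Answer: 13774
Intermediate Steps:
((-12*(-5))*(-12 + 12) + 9460) + 4314 = (60*0 + 9460) + 4314 = (0 + 9460) + 4314 = 9460 + 4314 = 13774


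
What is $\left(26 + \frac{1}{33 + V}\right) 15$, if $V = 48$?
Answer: $\frac{10535}{27} \approx 390.19$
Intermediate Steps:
$\left(26 + \frac{1}{33 + V}\right) 15 = \left(26 + \frac{1}{33 + 48}\right) 15 = \left(26 + \frac{1}{81}\right) 15 = \frac{2107}{81} \cdot 15 = \frac{10535}{27}$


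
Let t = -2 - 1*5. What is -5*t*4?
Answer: 140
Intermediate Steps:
t = -7 (t = -2 - 5 = -7)
-5*t*4 = -5*(-7)*4 = 35*4 = 140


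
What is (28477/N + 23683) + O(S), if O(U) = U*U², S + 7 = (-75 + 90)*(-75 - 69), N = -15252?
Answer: -155203860609037/15252 ≈ -1.0176e+10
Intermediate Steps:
S = -2167 (S = -7 + (-75 + 90)*(-75 - 69) = -7 + 15*(-144) = -7 - 2160 = -2167)
O(U) = U³
(28477/N + 23683) + O(S) = (28477/(-15252) + 23683) + (-2167)³ = (28477*(-1/15252) + 23683) - 10175991463 = (-28477/15252 + 23683) - 10175991463 = 361184639/15252 - 10175991463 = -155203860609037/15252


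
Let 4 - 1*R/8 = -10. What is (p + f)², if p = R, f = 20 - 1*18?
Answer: 12996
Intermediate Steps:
f = 2 (f = 20 - 18 = 2)
R = 112 (R = 32 - 8*(-10) = 32 + 80 = 112)
p = 112
(p + f)² = (112 + 2)² = 114² = 12996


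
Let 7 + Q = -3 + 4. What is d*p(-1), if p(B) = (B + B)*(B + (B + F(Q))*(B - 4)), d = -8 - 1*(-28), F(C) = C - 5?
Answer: -2360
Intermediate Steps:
Q = -6 (Q = -7 + (-3 + 4) = -7 + 1 = -6)
F(C) = -5 + C
d = 20 (d = -8 + 28 = 20)
p(B) = 2*B*(B + (-11 + B)*(-4 + B)) (p(B) = (B + B)*(B + (B + (-5 - 6))*(B - 4)) = (2*B)*(B + (B - 11)*(-4 + B)) = (2*B)*(B + (-11 + B)*(-4 + B)) = 2*B*(B + (-11 + B)*(-4 + B)))
d*p(-1) = 20*(2*(-1)*(44 + (-1)² - 14*(-1))) = 20*(2*(-1)*(44 + 1 + 14)) = 20*(2*(-1)*59) = 20*(-118) = -2360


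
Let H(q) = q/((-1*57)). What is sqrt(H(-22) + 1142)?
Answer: 2*sqrt(927903)/57 ≈ 33.799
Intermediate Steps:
H(q) = -q/57 (H(q) = q/(-57) = q*(-1/57) = -q/57)
sqrt(H(-22) + 1142) = sqrt(-1/57*(-22) + 1142) = sqrt(22/57 + 1142) = sqrt(65116/57) = 2*sqrt(927903)/57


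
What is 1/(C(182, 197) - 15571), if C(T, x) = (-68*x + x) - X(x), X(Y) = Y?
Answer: -1/28967 ≈ -3.4522e-5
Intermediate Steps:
C(T, x) = -68*x (C(T, x) = (-68*x + x) - x = -67*x - x = -68*x)
1/(C(182, 197) - 15571) = 1/(-68*197 - 15571) = 1/(-13396 - 15571) = 1/(-28967) = -1/28967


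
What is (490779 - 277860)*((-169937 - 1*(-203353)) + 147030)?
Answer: 38420381874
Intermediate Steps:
(490779 - 277860)*((-169937 - 1*(-203353)) + 147030) = 212919*((-169937 + 203353) + 147030) = 212919*(33416 + 147030) = 212919*180446 = 38420381874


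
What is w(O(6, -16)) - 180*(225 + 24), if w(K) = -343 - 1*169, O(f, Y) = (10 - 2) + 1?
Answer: -45332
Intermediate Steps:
O(f, Y) = 9 (O(f, Y) = 8 + 1 = 9)
w(K) = -512 (w(K) = -343 - 169 = -512)
w(O(6, -16)) - 180*(225 + 24) = -512 - 180*(225 + 24) = -512 - 180*249 = -512 - 44820 = -45332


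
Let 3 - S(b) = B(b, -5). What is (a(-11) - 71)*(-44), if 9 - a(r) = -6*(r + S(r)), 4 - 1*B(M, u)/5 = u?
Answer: 16720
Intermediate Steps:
B(M, u) = 20 - 5*u
S(b) = -42 (S(b) = 3 - (20 - 5*(-5)) = 3 - (20 + 25) = 3 - 1*45 = 3 - 45 = -42)
a(r) = -243 + 6*r (a(r) = 9 - (-6)*(r - 42) = 9 - (-6)*(-42 + r) = 9 - (252 - 6*r) = 9 + (-252 + 6*r) = -243 + 6*r)
(a(-11) - 71)*(-44) = ((-243 + 6*(-11)) - 71)*(-44) = ((-243 - 66) - 71)*(-44) = (-309 - 71)*(-44) = -380*(-44) = 16720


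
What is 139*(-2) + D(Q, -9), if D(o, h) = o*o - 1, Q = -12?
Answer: -135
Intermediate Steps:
D(o, h) = -1 + o² (D(o, h) = o² - 1 = -1 + o²)
139*(-2) + D(Q, -9) = 139*(-2) + (-1 + (-12)²) = -278 + (-1 + 144) = -278 + 143 = -135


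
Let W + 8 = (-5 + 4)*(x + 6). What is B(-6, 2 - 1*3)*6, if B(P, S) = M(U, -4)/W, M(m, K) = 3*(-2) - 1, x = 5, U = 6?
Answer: 42/19 ≈ 2.2105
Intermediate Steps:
W = -19 (W = -8 + (-5 + 4)*(5 + 6) = -8 - 1*11 = -8 - 11 = -19)
M(m, K) = -7 (M(m, K) = -6 - 1 = -7)
B(P, S) = 7/19 (B(P, S) = -7/(-19) = -7*(-1/19) = 7/19)
B(-6, 2 - 1*3)*6 = (7/19)*6 = 42/19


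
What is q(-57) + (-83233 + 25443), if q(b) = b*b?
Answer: -54541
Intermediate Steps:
q(b) = b²
q(-57) + (-83233 + 25443) = (-57)² + (-83233 + 25443) = 3249 - 57790 = -54541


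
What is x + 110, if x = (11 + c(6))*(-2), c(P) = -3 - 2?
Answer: 98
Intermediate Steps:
c(P) = -5
x = -12 (x = (11 - 5)*(-2) = 6*(-2) = -12)
x + 110 = -12 + 110 = 98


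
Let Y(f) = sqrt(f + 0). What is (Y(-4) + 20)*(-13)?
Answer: -260 - 26*I ≈ -260.0 - 26.0*I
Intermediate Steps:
Y(f) = sqrt(f)
(Y(-4) + 20)*(-13) = (sqrt(-4) + 20)*(-13) = (2*I + 20)*(-13) = (20 + 2*I)*(-13) = -260 - 26*I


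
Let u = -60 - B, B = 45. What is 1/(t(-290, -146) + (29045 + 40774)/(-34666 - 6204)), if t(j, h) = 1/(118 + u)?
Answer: -531310/866777 ≈ -0.61297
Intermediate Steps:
u = -105 (u = -60 - 1*45 = -60 - 45 = -105)
t(j, h) = 1/13 (t(j, h) = 1/(118 - 105) = 1/13)
1/(t(-290, -146) + (29045 + 40774)/(-34666 - 6204)) = 1/(1/13 + (29045 + 40774)/(-34666 - 6204)) = 1/(1/13 + 69819/(-40870)) = 1/(1/13 + 69819*(-1/40870)) = 1/(1/13 - 69819/40870) = 1/(-866777/531310) = -531310/866777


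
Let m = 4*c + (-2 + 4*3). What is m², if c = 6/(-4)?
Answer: 16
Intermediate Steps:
c = -3/2 (c = 6*(-¼) = -3/2 ≈ -1.5000)
m = 4 (m = 4*(-3/2) + (-2 + 4*3) = -6 + (-2 + 12) = -6 + 10 = 4)
m² = 4² = 16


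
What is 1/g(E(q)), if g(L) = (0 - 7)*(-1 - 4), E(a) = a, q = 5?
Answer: 1/35 ≈ 0.028571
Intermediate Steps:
g(L) = 35 (g(L) = -7*(-5) = 35)
1/g(E(q)) = 1/35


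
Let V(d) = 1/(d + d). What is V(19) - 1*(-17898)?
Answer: 680125/38 ≈ 17898.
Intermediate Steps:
V(d) = 1/(2*d)
V(19) - 1*(-17898) = (½)/19 - 1*(-17898) = (½)*(1/19) + 17898 = 1/38 + 17898 = 680125/38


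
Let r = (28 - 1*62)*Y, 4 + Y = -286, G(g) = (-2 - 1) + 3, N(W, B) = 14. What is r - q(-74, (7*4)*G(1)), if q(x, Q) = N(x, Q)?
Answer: 9846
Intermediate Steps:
G(g) = 0 (G(g) = -3 + 3 = 0)
Y = -290 (Y = -4 - 286 = -290)
q(x, Q) = 14
r = 9860 (r = (28 - 1*62)*(-290) = (28 - 62)*(-290) = -34*(-290) = 9860)
r - q(-74, (7*4)*G(1)) = 9860 - 1*14 = 9860 - 14 = 9846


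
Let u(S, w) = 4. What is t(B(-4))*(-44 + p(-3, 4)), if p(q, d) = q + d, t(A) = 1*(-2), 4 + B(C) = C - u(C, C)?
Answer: 86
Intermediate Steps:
B(C) = -8 + C (B(C) = -4 + (C - 1*4) = -4 + (C - 4) = -4 + (-4 + C) = -8 + C)
t(A) = -2
p(q, d) = d + q
t(B(-4))*(-44 + p(-3, 4)) = -2*(-44 + (4 - 3)) = -2*(-44 + 1) = -2*(-43) = 86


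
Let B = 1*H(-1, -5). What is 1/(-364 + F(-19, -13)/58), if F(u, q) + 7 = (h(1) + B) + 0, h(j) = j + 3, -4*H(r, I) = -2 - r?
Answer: -232/84459 ≈ -0.0027469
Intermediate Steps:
H(r, I) = ½ + r/4 (H(r, I) = -(-2 - r)/4 = ½ + r/4)
h(j) = 3 + j
B = ¼ (B = 1*(½ + (¼)*(-1)) = 1*(½ - ¼) = 1*(¼) = ¼ ≈ 0.25000)
F(u, q) = -11/4 (F(u, q) = -7 + (((3 + 1) + ¼) + 0) = -7 + ((4 + ¼) + 0) = -7 + (17/4 + 0) = -7 + 17/4 = -11/4)
1/(-364 + F(-19, -13)/58) = 1/(-364 - 11/4/58) = 1/(-364 - 11/4*1/58) = 1/(-364 - 11/232) = 1/(-84459/232) = -232/84459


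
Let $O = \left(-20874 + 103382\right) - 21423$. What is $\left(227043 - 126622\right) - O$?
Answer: $39336$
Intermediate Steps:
$O = 61085$ ($O = 82508 - 21423 = 61085$)
$\left(227043 - 126622\right) - O = \left(227043 - 126622\right) - 61085 = 100421 - 61085 = 39336$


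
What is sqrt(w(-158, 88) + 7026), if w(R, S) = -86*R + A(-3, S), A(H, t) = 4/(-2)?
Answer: 2*sqrt(5153) ≈ 143.57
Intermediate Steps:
A(H, t) = -2 (A(H, t) = 4*(-1/2) = -2)
w(R, S) = -2 - 86*R (w(R, S) = -86*R - 2 = -2 - 86*R)
sqrt(w(-158, 88) + 7026) = sqrt((-2 - 86*(-158)) + 7026) = sqrt((-2 + 13588) + 7026) = sqrt(13586 + 7026) = sqrt(20612) = 2*sqrt(5153)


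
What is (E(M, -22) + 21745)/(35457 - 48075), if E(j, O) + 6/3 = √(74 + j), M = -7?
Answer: -21743/12618 - √67/12618 ≈ -1.7238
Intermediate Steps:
E(j, O) = -2 + √(74 + j)
(E(M, -22) + 21745)/(35457 - 48075) = ((-2 + √(74 - 7)) + 21745)/(35457 - 48075) = ((-2 + √67) + 21745)/(-12618) = (21743 + √67)*(-1/12618) = -21743/12618 - √67/12618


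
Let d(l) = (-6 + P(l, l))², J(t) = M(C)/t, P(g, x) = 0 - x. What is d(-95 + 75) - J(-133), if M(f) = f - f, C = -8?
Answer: 196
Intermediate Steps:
M(f) = 0
P(g, x) = -x
J(t) = 0 (J(t) = 0/t = 0)
d(l) = (-6 - l)²
d(-95 + 75) - J(-133) = (6 + (-95 + 75))² - 1*0 = (6 - 20)² + 0 = (-14)² + 0 = 196 + 0 = 196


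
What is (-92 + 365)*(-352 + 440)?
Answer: 24024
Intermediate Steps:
(-92 + 365)*(-352 + 440) = 273*88 = 24024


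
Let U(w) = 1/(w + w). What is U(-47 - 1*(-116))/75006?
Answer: 1/10350828 ≈ 9.6611e-8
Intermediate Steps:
U(w) = 1/(2*w)
U(-47 - 1*(-116))/75006 = (1/(2*(-47 - 1*(-116))))/75006 = (1/(2*(-47 + 116)))*(1/75006) = ((1/2)/69)*(1/75006) = ((1/2)*(1/69))*(1/75006) = (1/138)*(1/75006) = 1/10350828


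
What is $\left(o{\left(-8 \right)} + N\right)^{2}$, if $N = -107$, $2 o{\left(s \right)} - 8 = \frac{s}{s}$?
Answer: $\frac{42025}{4} \approx 10506.0$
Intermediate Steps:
$o{\left(s \right)} = \frac{9}{2}$ ($o{\left(s \right)} = 4 + \frac{s \frac{1}{s}}{2} = 4 + \frac{1}{2} \cdot 1 = 4 + \frac{1}{2} = \frac{9}{2}$)
$\left(o{\left(-8 \right)} + N\right)^{2} = \left(\frac{9}{2} - 107\right)^{2} = \left(- \frac{205}{2}\right)^{2} = \frac{42025}{4}$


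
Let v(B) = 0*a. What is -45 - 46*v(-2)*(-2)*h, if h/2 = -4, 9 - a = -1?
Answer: -45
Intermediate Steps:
a = 10 (a = 9 - 1*(-1) = 9 + 1 = 10)
v(B) = 0 (v(B) = 0*10 = 0)
h = -8 (h = 2*(-4) = -8)
-45 - 46*v(-2)*(-2)*h = -45 - 46*0*(-2)*(-8) = -45 - 0*(-8) = -45 - 46*0 = -45 + 0 = -45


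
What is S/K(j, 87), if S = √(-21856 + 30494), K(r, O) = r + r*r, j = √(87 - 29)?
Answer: -√125251/1653 + √8638/57 ≈ 1.4164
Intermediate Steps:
j = √58 ≈ 7.6158
K(r, O) = r + r²
S = √8638 ≈ 92.941
S/K(j, 87) = √8638/((√58*(1 + √58))) = √8638*(√58/(58*(1 + √58))) = √125251/(29*(1 + √58))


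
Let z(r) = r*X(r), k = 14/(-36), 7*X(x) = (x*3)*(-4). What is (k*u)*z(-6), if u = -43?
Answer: -1032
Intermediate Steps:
X(x) = -12*x/7 (X(x) = ((x*3)*(-4))/7 = ((3*x)*(-4))/7 = (-12*x)/7 = -12*x/7)
k = -7/18 (k = 14*(-1/36) = -7/18 ≈ -0.38889)
z(r) = -12*r**2/7 (z(r) = r*(-12*r/7) = -12*r**2/7)
(k*u)*z(-6) = (-7/18*(-43))*(-12/7*(-6)**2) = 301*(-12/7*36)/18 = (301/18)*(-432/7) = -1032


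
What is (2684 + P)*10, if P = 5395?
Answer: 80790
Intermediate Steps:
(2684 + P)*10 = (2684 + 5395)*10 = 8079*10 = 80790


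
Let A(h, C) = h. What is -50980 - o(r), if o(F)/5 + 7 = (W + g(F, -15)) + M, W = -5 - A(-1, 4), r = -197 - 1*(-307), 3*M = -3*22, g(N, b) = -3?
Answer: -50800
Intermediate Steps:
M = -22 (M = (-3*22)/3 = (⅓)*(-66) = -22)
r = 110 (r = -197 + 307 = 110)
W = -4 (W = -5 - 1*(-1) = -5 + 1 = -4)
o(F) = -180 (o(F) = -35 + 5*((-4 - 3) - 22) = -35 + 5*(-7 - 22) = -35 + 5*(-29) = -35 - 145 = -180)
-50980 - o(r) = -50980 - 1*(-180) = -50980 + 180 = -50800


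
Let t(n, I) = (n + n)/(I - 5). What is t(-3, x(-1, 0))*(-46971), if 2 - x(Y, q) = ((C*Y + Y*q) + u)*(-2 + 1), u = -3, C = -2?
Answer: -140913/2 ≈ -70457.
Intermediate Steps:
x(Y, q) = -1 - 2*Y + Y*q (x(Y, q) = 2 - ((-2*Y + Y*q) - 3)*(-2 + 1) = 2 - (-3 - 2*Y + Y*q)*(-1) = 2 - (3 + 2*Y - Y*q) = 2 + (-3 - 2*Y + Y*q) = -1 - 2*Y + Y*q)
t(n, I) = 2*n/(-5 + I) (t(n, I) = (2*n)/(-5 + I) = 2*n/(-5 + I))
t(-3, x(-1, 0))*(-46971) = (2*(-3)/(-5 + (-1 - 2*(-1) - 1*0)))*(-46971) = (2*(-3)/(-5 + (-1 + 2 + 0)))*(-46971) = (2*(-3)/(-5 + 1))*(-46971) = (2*(-3)/(-4))*(-46971) = (2*(-3)*(-¼))*(-46971) = (3/2)*(-46971) = -140913/2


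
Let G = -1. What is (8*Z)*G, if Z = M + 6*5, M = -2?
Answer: -224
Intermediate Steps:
Z = 28 (Z = -2 + 6*5 = -2 + 30 = 28)
(8*Z)*G = (8*28)*(-1) = 224*(-1) = -224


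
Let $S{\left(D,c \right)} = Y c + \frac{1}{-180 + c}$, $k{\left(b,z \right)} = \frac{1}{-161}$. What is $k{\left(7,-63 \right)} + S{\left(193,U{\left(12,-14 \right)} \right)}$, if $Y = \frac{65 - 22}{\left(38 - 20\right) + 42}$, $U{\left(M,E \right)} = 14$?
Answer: $\frac{2008679}{200445} \approx 10.021$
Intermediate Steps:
$k{\left(b,z \right)} = - \frac{1}{161}$
$Y = \frac{43}{60}$ ($Y = \frac{43}{18 + 42} = \frac{43}{60} \approx 0.71667$)
$S{\left(D,c \right)} = \frac{1}{-180 + c} + \frac{43 c}{60}$ ($S{\left(D,c \right)} = \frac{43 c}{60} + \frac{1}{-180 + c} = \frac{1}{-180 + c} + \frac{43 c}{60}$)
$k{\left(7,-63 \right)} + S{\left(193,U{\left(12,-14 \right)} \right)} = - \frac{1}{161} + \frac{60 - 108360 + 43 \cdot 14^{2}}{60 \left(-180 + 14\right)} = - \frac{1}{161} + \frac{60 - 108360 + 43 \cdot 196}{60 \left(-166\right)} = - \frac{1}{161} + \frac{1}{60} \left(- \frac{1}{166}\right) \left(60 - 108360 + 8428\right) = - \frac{1}{161} + \frac{1}{60} \left(- \frac{1}{166}\right) \left(-99872\right) = - \frac{1}{161} + \frac{12484}{1245} = \frac{2008679}{200445}$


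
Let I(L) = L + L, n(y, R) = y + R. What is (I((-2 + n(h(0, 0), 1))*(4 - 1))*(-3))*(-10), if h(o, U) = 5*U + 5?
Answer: 720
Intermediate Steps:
h(o, U) = 5 + 5*U
n(y, R) = R + y
I(L) = 2*L
(I((-2 + n(h(0, 0), 1))*(4 - 1))*(-3))*(-10) = ((2*((-2 + (1 + (5 + 5*0)))*(4 - 1)))*(-3))*(-10) = ((2*((-2 + (1 + (5 + 0)))*3))*(-3))*(-10) = ((2*((-2 + (1 + 5))*3))*(-3))*(-10) = ((2*((-2 + 6)*3))*(-3))*(-10) = ((2*(4*3))*(-3))*(-10) = ((2*12)*(-3))*(-10) = (24*(-3))*(-10) = -72*(-10) = 720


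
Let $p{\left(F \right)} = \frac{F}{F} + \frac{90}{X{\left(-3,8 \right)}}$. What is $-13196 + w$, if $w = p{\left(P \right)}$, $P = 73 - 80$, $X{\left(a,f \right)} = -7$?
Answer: $- \frac{92455}{7} \approx -13208.0$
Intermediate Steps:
$P = -7$ ($P = 73 - 80 = -7$)
$p{\left(F \right)} = - \frac{83}{7}$ ($p{\left(F \right)} = \frac{F}{F} + \frac{90}{-7} = 1 + 90 \left(- \frac{1}{7}\right) = 1 - \frac{90}{7} = - \frac{83}{7}$)
$w = - \frac{83}{7} \approx -11.857$
$-13196 + w = -13196 - \frac{83}{7} = - \frac{92455}{7}$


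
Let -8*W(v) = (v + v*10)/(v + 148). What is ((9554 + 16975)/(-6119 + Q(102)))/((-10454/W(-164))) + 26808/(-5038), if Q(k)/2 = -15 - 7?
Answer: -27665112816357/5193412385216 ≈ -5.3270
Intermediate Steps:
Q(k) = -44 (Q(k) = 2*(-15 - 7) = 2*(-22) = -44)
W(v) = -11*v/(8*(148 + v)) (W(v) = -(v + v*10)/(8*(v + 148)) = -(v + 10*v)/(8*(148 + v)) = -11*v/(8*(148 + v)))
((9554 + 16975)/(-6119 + Q(102)))/((-10454/W(-164))) + 26808/(-5038) = ((9554 + 16975)/(-6119 - 44))/((-10454/((-11*(-164)/(1184 + 8*(-164)))))) + 26808/(-5038) = (26529/(-6163))/((-10454/((-11*(-164)/(1184 - 1312))))) + 26808*(-1/5038) = (26529*(-1/6163))/((-10454/((-11*(-164)/(-128))))) - 13404/2519 = -26529/(6163*((-10454/((-11*(-164)*(-1/128)))))) - 13404/2519 = -26529/(6163*((-10454/(-451/32)))) - 13404/2519 = -26529/(6163*((-10454*(-32/451)))) - 13404/2519 = -26529/(6163*334528/451) - 13404/2519 = -26529/6163*451/334528 - 13404/2519 = -11964579/2061696064 - 13404/2519 = -27665112816357/5193412385216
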